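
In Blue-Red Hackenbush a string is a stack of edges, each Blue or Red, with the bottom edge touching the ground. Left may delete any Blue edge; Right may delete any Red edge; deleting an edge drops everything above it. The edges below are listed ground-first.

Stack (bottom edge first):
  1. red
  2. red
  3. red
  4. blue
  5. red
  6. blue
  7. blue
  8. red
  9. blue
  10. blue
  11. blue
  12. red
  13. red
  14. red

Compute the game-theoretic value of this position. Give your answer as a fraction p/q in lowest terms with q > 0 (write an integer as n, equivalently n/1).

v(r) = {  | 0 } gives -1
v(rr) = {  | -1; 0 } gives -2
v(rrr) = {  | -2; -1; 0 } gives -3
v(rrrb) = { -3 | -2; -1; 0 } gives -5/2
v(rrrbr) = { -3 | -5/2; -2; -1; 0 } gives -11/4
v(rrrbrb) = { -3; -11/4 | -5/2; -2; -1; 0 } gives -21/8
v(rrrbrbb) = { -3; -11/4; -21/8 | -5/2; -2; -1; 0 } gives -41/16
v(rrrbrbbr) = { -3; -11/4; -21/8 | -41/16; -5/2; -2; -1; 0 } gives -83/32
v(rrrbrbbrb) = { -3; -11/4; -21/8; -83/32 | -41/16; -5/2; -2; -1; 0 } gives -165/64
v(rrrbrbbrbb) = { -3; -11/4; -21/8; -83/32; -165/64 | -41/16; -5/2; -2; -1; 0 } gives -329/128
v(rrrbrbbrbbb) = { -3; -11/4; -21/8; -83/32; -165/64; -329/128 | -41/16; -5/2; -2; -1; 0 } gives -657/256
v(rrrbrbbrbbbr) = { -3; -11/4; -21/8; -83/32; -165/64; -329/128 | -657/256; -41/16; -5/2; -2; -1; 0 } gives -1315/512
v(rrrbrbbrbbbrr) = { -3; -11/4; -21/8; -83/32; -165/64; -329/128 | -1315/512; -657/256; -41/16; -5/2; -2; -1; 0 } gives -2631/1024
v(rrrbrbbrbbbrrr) = { -3; -11/4; -21/8; -83/32; -165/64; -329/128 | -2631/1024; -1315/512; -657/256; -41/16; -5/2; -2; -1; 0 } gives -5263/2048

-5263/2048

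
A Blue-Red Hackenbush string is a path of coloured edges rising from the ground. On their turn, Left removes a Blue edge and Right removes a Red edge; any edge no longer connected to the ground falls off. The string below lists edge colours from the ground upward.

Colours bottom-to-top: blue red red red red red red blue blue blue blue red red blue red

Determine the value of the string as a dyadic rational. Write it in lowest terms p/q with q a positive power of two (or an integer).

485/16384

Build v(s[:k]) for k = 1..15, string s = blue red red red red red red blue blue blue blue red red blue red.
v_1 [b]  L=[0]  R=[—]  => 1
v_2 [br]  L=[0]  R=[1]  => 1/2
v_3 [brr]  L=[0]  R=[1/2 1]  => 1/4
v_4 [brrr]  L=[0]  R=[1/4 1/2 1]  => 1/8
v_5 [brrrr]  L=[0]  R=[1/8 1/4 1/2 1]  => 1/16
v_6 [brrrrr]  L=[0]  R=[1/16 1/8 1/4 1/2 1]  => 1/32
v_7 [brrrrrr]  L=[0]  R=[1/32 1/16 1/8 1/4 1/2 1]  => 1/64
v_8 [brrrrrrb]  L=[0 1/64]  R=[1/32 1/16 1/8 1/4 1/2 1]  => 3/128
v_9 [brrrrrrbb]  L=[0 1/64 3/128]  R=[1/32 1/16 1/8 1/4 1/2 1]  => 7/256
v_10 [brrrrrrbbb]  L=[0 1/64 3/128 7/256]  R=[1/32 1/16 1/8 1/4 1/2 1]  => 15/512
v_11 [brrrrrrbbbb]  L=[0 1/64 3/128 7/256 15/512]  R=[1/32 1/16 1/8 1/4 1/2 1]  => 31/1024
v_12 [brrrrrrbbbbr]  L=[0 1/64 3/128 7/256 15/512]  R=[31/1024 1/32 1/16 1/8 1/4 1/2 1]  => 61/2048
v_13 [brrrrrrbbbbrr]  L=[0 1/64 3/128 7/256 15/512]  R=[61/2048 31/1024 1/32 1/16 1/8 1/4 1/2 1]  => 121/4096
v_14 [brrrrrrbbbbrrb]  L=[0 1/64 3/128 7/256 15/512 121/4096]  R=[61/2048 31/1024 1/32 1/16 1/8 1/4 1/2 1]  => 243/8192
v_15 [brrrrrrbbbbrrbr]  L=[0 1/64 3/128 7/256 15/512 121/4096]  R=[243/8192 61/2048 31/1024 1/32 1/16 1/8 1/4 1/2 1]  => 485/16384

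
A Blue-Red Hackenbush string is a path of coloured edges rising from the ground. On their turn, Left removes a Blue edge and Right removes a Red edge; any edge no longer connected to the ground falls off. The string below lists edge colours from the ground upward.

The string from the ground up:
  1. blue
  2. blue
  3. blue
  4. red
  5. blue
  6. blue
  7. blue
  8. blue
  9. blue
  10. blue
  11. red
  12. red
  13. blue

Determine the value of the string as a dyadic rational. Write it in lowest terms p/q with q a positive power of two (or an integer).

3059/1024

1 of 13 · b · max L 0 · min R +∞ gives 1
2 of 13 · bb · max L 1 · min R +∞ gives 2
3 of 13 · bbb · max L 2 · min R +∞ gives 3
4 of 13 · bbbr · max L 2 · min R 3 gives 5/2
5 of 13 · bbbrb · max L 5/2 · min R 3 gives 11/4
6 of 13 · bbbrbb · max L 11/4 · min R 3 gives 23/8
7 of 13 · bbbrbbb · max L 23/8 · min R 3 gives 47/16
8 of 13 · bbbrbbbb · max L 47/16 · min R 3 gives 95/32
9 of 13 · bbbrbbbbb · max L 95/32 · min R 3 gives 191/64
10 of 13 · bbbrbbbbbb · max L 191/64 · min R 3 gives 383/128
11 of 13 · bbbrbbbbbbr · max L 191/64 · min R 383/128 gives 765/256
12 of 13 · bbbrbbbbbbrr · max L 191/64 · min R 765/256 gives 1529/512
13 of 13 · bbbrbbbbbbrrb · max L 1529/512 · min R 765/256 gives 3059/1024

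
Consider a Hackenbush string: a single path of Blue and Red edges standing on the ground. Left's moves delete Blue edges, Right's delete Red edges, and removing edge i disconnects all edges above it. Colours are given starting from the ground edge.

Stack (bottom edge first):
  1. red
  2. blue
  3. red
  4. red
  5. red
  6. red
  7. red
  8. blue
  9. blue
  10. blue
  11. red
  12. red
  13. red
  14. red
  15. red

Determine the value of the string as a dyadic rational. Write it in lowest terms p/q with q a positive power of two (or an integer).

-15935/16384

Build v(s[:k]) for k = 1..15, string s = red blue red red red red red blue blue blue red red red red red.
step 1: add red to get r; options L={ ∅ } R={ 0 } gives -1
step 2: add blue to get rb; options L={ -1 } R={ 0 } gives -1/2
step 3: add red to get rbr; options L={ -1 } R={ -1/2,0 } gives -3/4
step 4: add red to get rbrr; options L={ -1 } R={ -3/4,-1/2,0 } gives -7/8
step 5: add red to get rbrrr; options L={ -1 } R={ -7/8,-3/4,-1/2,0 } gives -15/16
step 6: add red to get rbrrrr; options L={ -1 } R={ -15/16,-7/8,-3/4,-1/2,0 } gives -31/32
step 7: add red to get rbrrrrr; options L={ -1 } R={ -31/32,-15/16,-7/8,-3/4,-1/2,0 } gives -63/64
step 8: add blue to get rbrrrrrb; options L={ -1,-63/64 } R={ -31/32,-15/16,-7/8,-3/4,-1/2,0 } gives -125/128
step 9: add blue to get rbrrrrrbb; options L={ -1,-63/64,-125/128 } R={ -31/32,-15/16,-7/8,-3/4,-1/2,0 } gives -249/256
step 10: add blue to get rbrrrrrbbb; options L={ -1,-63/64,-125/128,-249/256 } R={ -31/32,-15/16,-7/8,-3/4,-1/2,0 } gives -497/512
step 11: add red to get rbrrrrrbbbr; options L={ -1,-63/64,-125/128,-249/256 } R={ -497/512,-31/32,-15/16,-7/8,-3/4,-1/2,0 } gives -995/1024
step 12: add red to get rbrrrrrbbbrr; options L={ -1,-63/64,-125/128,-249/256 } R={ -995/1024,-497/512,-31/32,-15/16,-7/8,-3/4,-1/2,0 } gives -1991/2048
step 13: add red to get rbrrrrrbbbrrr; options L={ -1,-63/64,-125/128,-249/256 } R={ -1991/2048,-995/1024,-497/512,-31/32,-15/16,-7/8,-3/4,-1/2,0 } gives -3983/4096
step 14: add red to get rbrrrrrbbbrrrr; options L={ -1,-63/64,-125/128,-249/256 } R={ -3983/4096,-1991/2048,-995/1024,-497/512,-31/32,-15/16,-7/8,-3/4,-1/2,0 } gives -7967/8192
step 15: add red to get rbrrrrrbbbrrrrr; options L={ -1,-63/64,-125/128,-249/256 } R={ -7967/8192,-3983/4096,-1991/2048,-995/1024,-497/512,-31/32,-15/16,-7/8,-3/4,-1/2,0 } gives -15935/16384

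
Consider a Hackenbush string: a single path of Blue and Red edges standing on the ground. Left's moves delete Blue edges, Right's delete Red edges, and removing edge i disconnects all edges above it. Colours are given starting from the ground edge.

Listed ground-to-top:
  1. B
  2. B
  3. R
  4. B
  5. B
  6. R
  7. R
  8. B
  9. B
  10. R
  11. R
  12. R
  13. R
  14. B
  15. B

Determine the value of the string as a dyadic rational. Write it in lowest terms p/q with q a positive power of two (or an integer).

14727/8192

Recurse on prefixes of the 15-edge string B B R B B R R B B R R R R B B:
step 1: add B to get B; options L={ 0 } R={ (no moves) } = 1
step 2: add B to get BB; options L={ 0; 1 } R={ (no moves) } = 2
step 3: add R to get BBR; options L={ 0; 1 } R={ 2 } = 3/2
step 4: add B to get BBRB; options L={ 0; 1; 3/2 } R={ 2 } = 7/4
step 5: add B to get BBRBB; options L={ 0; 1; 3/2; 7/4 } R={ 2 } = 15/8
step 6: add R to get BBRBBR; options L={ 0; 1; 3/2; 7/4 } R={ 15/8; 2 } = 29/16
step 7: add R to get BBRBBRR; options L={ 0; 1; 3/2; 7/4 } R={ 29/16; 15/8; 2 } = 57/32
step 8: add B to get BBRBBRRB; options L={ 0; 1; 3/2; 7/4; 57/32 } R={ 29/16; 15/8; 2 } = 115/64
step 9: add B to get BBRBBRRBB; options L={ 0; 1; 3/2; 7/4; 57/32; 115/64 } R={ 29/16; 15/8; 2 } = 231/128
step 10: add R to get BBRBBRRBBR; options L={ 0; 1; 3/2; 7/4; 57/32; 115/64 } R={ 231/128; 29/16; 15/8; 2 } = 461/256
step 11: add R to get BBRBBRRBBRR; options L={ 0; 1; 3/2; 7/4; 57/32; 115/64 } R={ 461/256; 231/128; 29/16; 15/8; 2 } = 921/512
step 12: add R to get BBRBBRRBBRRR; options L={ 0; 1; 3/2; 7/4; 57/32; 115/64 } R={ 921/512; 461/256; 231/128; 29/16; 15/8; 2 } = 1841/1024
step 13: add R to get BBRBBRRBBRRRR; options L={ 0; 1; 3/2; 7/4; 57/32; 115/64 } R={ 1841/1024; 921/512; 461/256; 231/128; 29/16; 15/8; 2 } = 3681/2048
step 14: add B to get BBRBBRRBBRRRRB; options L={ 0; 1; 3/2; 7/4; 57/32; 115/64; 3681/2048 } R={ 1841/1024; 921/512; 461/256; 231/128; 29/16; 15/8; 2 } = 7363/4096
step 15: add B to get BBRBBRRBBRRRRBB; options L={ 0; 1; 3/2; 7/4; 57/32; 115/64; 3681/2048; 7363/4096 } R={ 1841/1024; 921/512; 461/256; 231/128; 29/16; 15/8; 2 } = 14727/8192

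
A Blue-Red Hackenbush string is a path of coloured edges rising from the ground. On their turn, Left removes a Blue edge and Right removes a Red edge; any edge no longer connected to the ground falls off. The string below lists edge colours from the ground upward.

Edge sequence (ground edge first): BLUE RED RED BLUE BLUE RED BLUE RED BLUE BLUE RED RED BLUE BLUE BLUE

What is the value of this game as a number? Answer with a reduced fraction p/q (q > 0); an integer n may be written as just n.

Build value(s[:k]) for k = 1..15, string s = BLUE RED RED BLUE BLUE RED BLUE RED BLUE BLUE RED RED BLUE BLUE BLUE.
value(B) = { 0 | none } so 1
value(BR) = { 0 | 1 } so 1/2
value(BRR) = { 0 | 1/2,1 } so 1/4
value(BRRB) = { 0,1/4 | 1/2,1 } so 3/8
value(BRRBB) = { 0,1/4,3/8 | 1/2,1 } so 7/16
value(BRRBBR) = { 0,1/4,3/8 | 7/16,1/2,1 } so 13/32
value(BRRBBRB) = { 0,1/4,3/8,13/32 | 7/16,1/2,1 } so 27/64
value(BRRBBRBR) = { 0,1/4,3/8,13/32 | 27/64,7/16,1/2,1 } so 53/128
value(BRRBBRBRB) = { 0,1/4,3/8,13/32,53/128 | 27/64,7/16,1/2,1 } so 107/256
value(BRRBBRBRBB) = { 0,1/4,3/8,13/32,53/128,107/256 | 27/64,7/16,1/2,1 } so 215/512
value(BRRBBRBRBBR) = { 0,1/4,3/8,13/32,53/128,107/256 | 215/512,27/64,7/16,1/2,1 } so 429/1024
value(BRRBBRBRBBRR) = { 0,1/4,3/8,13/32,53/128,107/256 | 429/1024,215/512,27/64,7/16,1/2,1 } so 857/2048
value(BRRBBRBRBBRRB) = { 0,1/4,3/8,13/32,53/128,107/256,857/2048 | 429/1024,215/512,27/64,7/16,1/2,1 } so 1715/4096
value(BRRBBRBRBBRRBB) = { 0,1/4,3/8,13/32,53/128,107/256,857/2048,1715/4096 | 429/1024,215/512,27/64,7/16,1/2,1 } so 3431/8192
value(BRRBBRBRBBRRBBB) = { 0,1/4,3/8,13/32,53/128,107/256,857/2048,1715/4096,3431/8192 | 429/1024,215/512,27/64,7/16,1/2,1 } so 6863/16384

6863/16384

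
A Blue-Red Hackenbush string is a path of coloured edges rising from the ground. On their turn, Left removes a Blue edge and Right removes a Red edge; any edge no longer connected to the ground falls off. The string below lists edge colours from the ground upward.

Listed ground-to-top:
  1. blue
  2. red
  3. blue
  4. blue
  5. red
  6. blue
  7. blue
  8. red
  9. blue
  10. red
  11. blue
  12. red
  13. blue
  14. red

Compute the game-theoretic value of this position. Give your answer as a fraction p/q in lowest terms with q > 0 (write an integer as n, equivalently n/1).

val_1 [b]  L=[0]  R=[]  ⇒ 1
val_2 [br]  L=[0]  R=[1]  ⇒ 1/2
val_3 [brb]  L=[0,1/2]  R=[1]  ⇒ 3/4
val_4 [brbb]  L=[0,1/2,3/4]  R=[1]  ⇒ 7/8
val_5 [brbbr]  L=[0,1/2,3/4]  R=[7/8,1]  ⇒ 13/16
val_6 [brbbrb]  L=[0,1/2,3/4,13/16]  R=[7/8,1]  ⇒ 27/32
val_7 [brbbrbb]  L=[0,1/2,3/4,13/16,27/32]  R=[7/8,1]  ⇒ 55/64
val_8 [brbbrbbr]  L=[0,1/2,3/4,13/16,27/32]  R=[55/64,7/8,1]  ⇒ 109/128
val_9 [brbbrbbrb]  L=[0,1/2,3/4,13/16,27/32,109/128]  R=[55/64,7/8,1]  ⇒ 219/256
val_10 [brbbrbbrbr]  L=[0,1/2,3/4,13/16,27/32,109/128]  R=[219/256,55/64,7/8,1]  ⇒ 437/512
val_11 [brbbrbbrbrb]  L=[0,1/2,3/4,13/16,27/32,109/128,437/512]  R=[219/256,55/64,7/8,1]  ⇒ 875/1024
val_12 [brbbrbbrbrbr]  L=[0,1/2,3/4,13/16,27/32,109/128,437/512]  R=[875/1024,219/256,55/64,7/8,1]  ⇒ 1749/2048
val_13 [brbbrbbrbrbrb]  L=[0,1/2,3/4,13/16,27/32,109/128,437/512,1749/2048]  R=[875/1024,219/256,55/64,7/8,1]  ⇒ 3499/4096
val_14 [brbbrbbrbrbrbr]  L=[0,1/2,3/4,13/16,27/32,109/128,437/512,1749/2048]  R=[3499/4096,875/1024,219/256,55/64,7/8,1]  ⇒ 6997/8192

6997/8192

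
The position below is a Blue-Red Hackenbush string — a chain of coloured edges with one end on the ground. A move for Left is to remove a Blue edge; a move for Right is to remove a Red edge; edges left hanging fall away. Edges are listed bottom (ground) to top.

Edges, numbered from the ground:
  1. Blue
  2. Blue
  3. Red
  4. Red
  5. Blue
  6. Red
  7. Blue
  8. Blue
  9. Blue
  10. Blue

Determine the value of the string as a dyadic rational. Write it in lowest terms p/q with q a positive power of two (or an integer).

step 1: add Blue to get B; options L={ 0 } R={ (no moves) } — 1
step 2: add Blue to get BB; options L={ 0, 1 } R={ (no moves) } — 2
step 3: add Red to get BBR; options L={ 0, 1 } R={ 2 } — 3/2
step 4: add Red to get BBRR; options L={ 0, 1 } R={ 3/2, 2 } — 5/4
step 5: add Blue to get BBRRB; options L={ 0, 1, 5/4 } R={ 3/2, 2 } — 11/8
step 6: add Red to get BBRRBR; options L={ 0, 1, 5/4 } R={ 11/8, 3/2, 2 } — 21/16
step 7: add Blue to get BBRRBRB; options L={ 0, 1, 5/4, 21/16 } R={ 11/8, 3/2, 2 } — 43/32
step 8: add Blue to get BBRRBRBB; options L={ 0, 1, 5/4, 21/16, 43/32 } R={ 11/8, 3/2, 2 } — 87/64
step 9: add Blue to get BBRRBRBBB; options L={ 0, 1, 5/4, 21/16, 43/32, 87/64 } R={ 11/8, 3/2, 2 } — 175/128
step 10: add Blue to get BBRRBRBBBB; options L={ 0, 1, 5/4, 21/16, 43/32, 87/64, 175/128 } R={ 11/8, 3/2, 2 } — 351/256

351/256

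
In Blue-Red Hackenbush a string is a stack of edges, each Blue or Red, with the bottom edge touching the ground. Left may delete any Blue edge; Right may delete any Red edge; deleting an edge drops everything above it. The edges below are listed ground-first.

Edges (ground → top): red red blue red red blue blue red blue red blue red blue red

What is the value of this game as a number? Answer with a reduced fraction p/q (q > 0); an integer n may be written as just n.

step 1: add red to get r; options L={ — } R={ 0 } => -1
step 2: add red to get rr; options L={ — } R={ -1,0 } => -2
step 3: add blue to get rrb; options L={ -2 } R={ -1,0 } => -3/2
step 4: add red to get rrbr; options L={ -2 } R={ -3/2,-1,0 } => -7/4
step 5: add red to get rrbrr; options L={ -2 } R={ -7/4,-3/2,-1,0 } => -15/8
step 6: add blue to get rrbrrb; options L={ -2,-15/8 } R={ -7/4,-3/2,-1,0 } => -29/16
step 7: add blue to get rrbrrbb; options L={ -2,-15/8,-29/16 } R={ -7/4,-3/2,-1,0 } => -57/32
step 8: add red to get rrbrrbbr; options L={ -2,-15/8,-29/16 } R={ -57/32,-7/4,-3/2,-1,0 } => -115/64
step 9: add blue to get rrbrrbbrb; options L={ -2,-15/8,-29/16,-115/64 } R={ -57/32,-7/4,-3/2,-1,0 } => -229/128
step 10: add red to get rrbrrbbrbr; options L={ -2,-15/8,-29/16,-115/64 } R={ -229/128,-57/32,-7/4,-3/2,-1,0 } => -459/256
step 11: add blue to get rrbrrbbrbrb; options L={ -2,-15/8,-29/16,-115/64,-459/256 } R={ -229/128,-57/32,-7/4,-3/2,-1,0 } => -917/512
step 12: add red to get rrbrrbbrbrbr; options L={ -2,-15/8,-29/16,-115/64,-459/256 } R={ -917/512,-229/128,-57/32,-7/4,-3/2,-1,0 } => -1835/1024
step 13: add blue to get rrbrrbbrbrbrb; options L={ -2,-15/8,-29/16,-115/64,-459/256,-1835/1024 } R={ -917/512,-229/128,-57/32,-7/4,-3/2,-1,0 } => -3669/2048
step 14: add red to get rrbrrbbrbrbrbr; options L={ -2,-15/8,-29/16,-115/64,-459/256,-1835/1024 } R={ -3669/2048,-917/512,-229/128,-57/32,-7/4,-3/2,-1,0 } => -7339/4096

-7339/4096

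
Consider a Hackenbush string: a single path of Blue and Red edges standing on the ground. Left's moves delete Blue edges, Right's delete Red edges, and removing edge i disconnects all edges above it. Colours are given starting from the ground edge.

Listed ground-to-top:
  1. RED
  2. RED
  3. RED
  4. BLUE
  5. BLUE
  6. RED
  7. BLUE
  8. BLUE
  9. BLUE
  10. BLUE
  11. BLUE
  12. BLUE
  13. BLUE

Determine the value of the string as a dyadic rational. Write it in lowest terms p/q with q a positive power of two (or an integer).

Build G(s[:k]) for k = 1..13, string s = RED RED RED BLUE BLUE RED BLUE BLUE BLUE BLUE BLUE BLUE BLUE.
G(R) = { none | 0 } -> -1
G(RR) = { none | -1,0 } -> -2
G(RRR) = { none | -2,-1,0 } -> -3
G(RRRB) = { -3 | -2,-1,0 } -> -5/2
G(RRRBB) = { -3,-5/2 | -2,-1,0 } -> -9/4
G(RRRBBR) = { -3,-5/2 | -9/4,-2,-1,0 } -> -19/8
G(RRRBBRB) = { -3,-5/2,-19/8 | -9/4,-2,-1,0 } -> -37/16
G(RRRBBRBB) = { -3,-5/2,-19/8,-37/16 | -9/4,-2,-1,0 } -> -73/32
G(RRRBBRBBB) = { -3,-5/2,-19/8,-37/16,-73/32 | -9/4,-2,-1,0 } -> -145/64
G(RRRBBRBBBB) = { -3,-5/2,-19/8,-37/16,-73/32,-145/64 | -9/4,-2,-1,0 } -> -289/128
G(RRRBBRBBBBB) = { -3,-5/2,-19/8,-37/16,-73/32,-145/64,-289/128 | -9/4,-2,-1,0 } -> -577/256
G(RRRBBRBBBBBB) = { -3,-5/2,-19/8,-37/16,-73/32,-145/64,-289/128,-577/256 | -9/4,-2,-1,0 } -> -1153/512
G(RRRBBRBBBBBBB) = { -3,-5/2,-19/8,-37/16,-73/32,-145/64,-289/128,-577/256,-1153/512 | -9/4,-2,-1,0 } -> -2305/1024

-2305/1024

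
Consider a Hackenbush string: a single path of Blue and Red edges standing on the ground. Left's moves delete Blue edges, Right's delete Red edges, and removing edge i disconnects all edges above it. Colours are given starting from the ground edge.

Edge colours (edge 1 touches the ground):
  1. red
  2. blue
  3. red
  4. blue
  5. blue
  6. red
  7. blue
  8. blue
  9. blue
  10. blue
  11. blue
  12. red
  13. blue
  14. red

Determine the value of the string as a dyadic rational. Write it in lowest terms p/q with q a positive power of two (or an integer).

-4619/8192

Build G(s[:k]) for k = 1..14, string s = red blue red blue blue red blue blue blue blue blue red blue red.
G_1 [r]  L=[·]  R=[0]  → -1
G_2 [rb]  L=[-1]  R=[0]  → -1/2
G_3 [rbr]  L=[-1]  R=[-1/2; 0]  → -3/4
G_4 [rbrb]  L=[-1; -3/4]  R=[-1/2; 0]  → -5/8
G_5 [rbrbb]  L=[-1; -3/4; -5/8]  R=[-1/2; 0]  → -9/16
G_6 [rbrbbr]  L=[-1; -3/4; -5/8]  R=[-9/16; -1/2; 0]  → -19/32
G_7 [rbrbbrb]  L=[-1; -3/4; -5/8; -19/32]  R=[-9/16; -1/2; 0]  → -37/64
G_8 [rbrbbrbb]  L=[-1; -3/4; -5/8; -19/32; -37/64]  R=[-9/16; -1/2; 0]  → -73/128
G_9 [rbrbbrbbb]  L=[-1; -3/4; -5/8; -19/32; -37/64; -73/128]  R=[-9/16; -1/2; 0]  → -145/256
G_10 [rbrbbrbbbb]  L=[-1; -3/4; -5/8; -19/32; -37/64; -73/128; -145/256]  R=[-9/16; -1/2; 0]  → -289/512
G_11 [rbrbbrbbbbb]  L=[-1; -3/4; -5/8; -19/32; -37/64; -73/128; -145/256; -289/512]  R=[-9/16; -1/2; 0]  → -577/1024
G_12 [rbrbbrbbbbbr]  L=[-1; -3/4; -5/8; -19/32; -37/64; -73/128; -145/256; -289/512]  R=[-577/1024; -9/16; -1/2; 0]  → -1155/2048
G_13 [rbrbbrbbbbbrb]  L=[-1; -3/4; -5/8; -19/32; -37/64; -73/128; -145/256; -289/512; -1155/2048]  R=[-577/1024; -9/16; -1/2; 0]  → -2309/4096
G_14 [rbrbbrbbbbbrbr]  L=[-1; -3/4; -5/8; -19/32; -37/64; -73/128; -145/256; -289/512; -1155/2048]  R=[-2309/4096; -577/1024; -9/16; -1/2; 0]  → -4619/8192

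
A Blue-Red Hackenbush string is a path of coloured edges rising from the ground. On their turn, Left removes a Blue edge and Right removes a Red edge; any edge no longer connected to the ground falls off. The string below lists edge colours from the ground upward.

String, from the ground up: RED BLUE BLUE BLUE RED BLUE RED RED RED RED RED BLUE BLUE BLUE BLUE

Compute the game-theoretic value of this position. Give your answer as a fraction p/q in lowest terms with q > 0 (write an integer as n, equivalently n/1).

edge 1 of 15 (RED): { · | 0 } so -1
edge 2 of 15 (BLUE): { -1 | 0 } so -1/2
edge 3 of 15 (BLUE): { -1; -1/2 | 0 } so -1/4
edge 4 of 15 (BLUE): { -1; -1/2; -1/4 | 0 } so -1/8
edge 5 of 15 (RED): { -1; -1/2; -1/4 | -1/8; 0 } so -3/16
edge 6 of 15 (BLUE): { -1; -1/2; -1/4; -3/16 | -1/8; 0 } so -5/32
edge 7 of 15 (RED): { -1; -1/2; -1/4; -3/16 | -5/32; -1/8; 0 } so -11/64
edge 8 of 15 (RED): { -1; -1/2; -1/4; -3/16 | -11/64; -5/32; -1/8; 0 } so -23/128
edge 9 of 15 (RED): { -1; -1/2; -1/4; -3/16 | -23/128; -11/64; -5/32; -1/8; 0 } so -47/256
edge 10 of 15 (RED): { -1; -1/2; -1/4; -3/16 | -47/256; -23/128; -11/64; -5/32; -1/8; 0 } so -95/512
edge 11 of 15 (RED): { -1; -1/2; -1/4; -3/16 | -95/512; -47/256; -23/128; -11/64; -5/32; -1/8; 0 } so -191/1024
edge 12 of 15 (BLUE): { -1; -1/2; -1/4; -3/16; -191/1024 | -95/512; -47/256; -23/128; -11/64; -5/32; -1/8; 0 } so -381/2048
edge 13 of 15 (BLUE): { -1; -1/2; -1/4; -3/16; -191/1024; -381/2048 | -95/512; -47/256; -23/128; -11/64; -5/32; -1/8; 0 } so -761/4096
edge 14 of 15 (BLUE): { -1; -1/2; -1/4; -3/16; -191/1024; -381/2048; -761/4096 | -95/512; -47/256; -23/128; -11/64; -5/32; -1/8; 0 } so -1521/8192
edge 15 of 15 (BLUE): { -1; -1/2; -1/4; -3/16; -191/1024; -381/2048; -761/4096; -1521/8192 | -95/512; -47/256; -23/128; -11/64; -5/32; -1/8; 0 } so -3041/16384

-3041/16384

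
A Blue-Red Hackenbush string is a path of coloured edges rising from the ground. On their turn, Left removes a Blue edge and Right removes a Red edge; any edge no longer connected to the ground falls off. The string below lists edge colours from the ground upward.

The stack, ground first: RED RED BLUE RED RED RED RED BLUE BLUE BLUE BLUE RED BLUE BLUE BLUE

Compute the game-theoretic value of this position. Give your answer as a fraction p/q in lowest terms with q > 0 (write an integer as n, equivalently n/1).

val_1 [R]  L=[—]  R=[0]  gives -1
val_2 [RR]  L=[—]  R=[-1; 0]  gives -2
val_3 [RRB]  L=[-2]  R=[-1; 0]  gives -3/2
val_4 [RRBR]  L=[-2]  R=[-3/2; -1; 0]  gives -7/4
val_5 [RRBRR]  L=[-2]  R=[-7/4; -3/2; -1; 0]  gives -15/8
val_6 [RRBRRR]  L=[-2]  R=[-15/8; -7/4; -3/2; -1; 0]  gives -31/16
val_7 [RRBRRRR]  L=[-2]  R=[-31/16; -15/8; -7/4; -3/2; -1; 0]  gives -63/32
val_8 [RRBRRRRB]  L=[-2; -63/32]  R=[-31/16; -15/8; -7/4; -3/2; -1; 0]  gives -125/64
val_9 [RRBRRRRBB]  L=[-2; -63/32; -125/64]  R=[-31/16; -15/8; -7/4; -3/2; -1; 0]  gives -249/128
val_10 [RRBRRRRBBB]  L=[-2; -63/32; -125/64; -249/128]  R=[-31/16; -15/8; -7/4; -3/2; -1; 0]  gives -497/256
val_11 [RRBRRRRBBBB]  L=[-2; -63/32; -125/64; -249/128; -497/256]  R=[-31/16; -15/8; -7/4; -3/2; -1; 0]  gives -993/512
val_12 [RRBRRRRBBBBR]  L=[-2; -63/32; -125/64; -249/128; -497/256]  R=[-993/512; -31/16; -15/8; -7/4; -3/2; -1; 0]  gives -1987/1024
val_13 [RRBRRRRBBBBRB]  L=[-2; -63/32; -125/64; -249/128; -497/256; -1987/1024]  R=[-993/512; -31/16; -15/8; -7/4; -3/2; -1; 0]  gives -3973/2048
val_14 [RRBRRRRBBBBRBB]  L=[-2; -63/32; -125/64; -249/128; -497/256; -1987/1024; -3973/2048]  R=[-993/512; -31/16; -15/8; -7/4; -3/2; -1; 0]  gives -7945/4096
val_15 [RRBRRRRBBBBRBBB]  L=[-2; -63/32; -125/64; -249/128; -497/256; -1987/1024; -3973/2048; -7945/4096]  R=[-993/512; -31/16; -15/8; -7/4; -3/2; -1; 0]  gives -15889/8192

-15889/8192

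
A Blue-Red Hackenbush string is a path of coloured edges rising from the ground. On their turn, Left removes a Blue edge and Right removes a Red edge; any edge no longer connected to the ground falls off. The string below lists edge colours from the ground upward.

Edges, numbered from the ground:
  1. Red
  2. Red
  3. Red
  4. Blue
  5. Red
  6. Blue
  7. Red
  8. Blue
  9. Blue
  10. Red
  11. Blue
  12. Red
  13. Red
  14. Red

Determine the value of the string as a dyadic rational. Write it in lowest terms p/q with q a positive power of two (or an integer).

-5423/2048

Build g(s[:k]) for k = 1..14, string s = Red Red Red Blue Red Blue Red Blue Blue Red Blue Red Red Red.
edge 1 of 14 (Red): { none | 0 } so -1
edge 2 of 14 (Red): { none | -1,0 } so -2
edge 3 of 14 (Red): { none | -2,-1,0 } so -3
edge 4 of 14 (Blue): { -3 | -2,-1,0 } so -5/2
edge 5 of 14 (Red): { -3 | -5/2,-2,-1,0 } so -11/4
edge 6 of 14 (Blue): { -3,-11/4 | -5/2,-2,-1,0 } so -21/8
edge 7 of 14 (Red): { -3,-11/4 | -21/8,-5/2,-2,-1,0 } so -43/16
edge 8 of 14 (Blue): { -3,-11/4,-43/16 | -21/8,-5/2,-2,-1,0 } so -85/32
edge 9 of 14 (Blue): { -3,-11/4,-43/16,-85/32 | -21/8,-5/2,-2,-1,0 } so -169/64
edge 10 of 14 (Red): { -3,-11/4,-43/16,-85/32 | -169/64,-21/8,-5/2,-2,-1,0 } so -339/128
edge 11 of 14 (Blue): { -3,-11/4,-43/16,-85/32,-339/128 | -169/64,-21/8,-5/2,-2,-1,0 } so -677/256
edge 12 of 14 (Red): { -3,-11/4,-43/16,-85/32,-339/128 | -677/256,-169/64,-21/8,-5/2,-2,-1,0 } so -1355/512
edge 13 of 14 (Red): { -3,-11/4,-43/16,-85/32,-339/128 | -1355/512,-677/256,-169/64,-21/8,-5/2,-2,-1,0 } so -2711/1024
edge 14 of 14 (Red): { -3,-11/4,-43/16,-85/32,-339/128 | -2711/1024,-1355/512,-677/256,-169/64,-21/8,-5/2,-2,-1,0 } so -5423/2048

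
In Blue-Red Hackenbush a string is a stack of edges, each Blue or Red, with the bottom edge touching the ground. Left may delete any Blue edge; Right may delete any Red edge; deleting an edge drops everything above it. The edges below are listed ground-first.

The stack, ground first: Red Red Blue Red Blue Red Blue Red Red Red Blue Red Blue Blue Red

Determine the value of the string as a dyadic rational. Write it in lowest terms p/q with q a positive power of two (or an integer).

-13779/8192

Recurse on prefixes of the 15-edge string Red Red Blue Red Blue Red Blue Red Red Red Blue Red Blue Blue Red:
1 of 15 · R · max L −∞ · min R 0 ⇒ -1
2 of 15 · RR · max L −∞ · min R -1 ⇒ -2
3 of 15 · RRB · max L -2 · min R -1 ⇒ -3/2
4 of 15 · RRBR · max L -2 · min R -3/2 ⇒ -7/4
5 of 15 · RRBRB · max L -7/4 · min R -3/2 ⇒ -13/8
6 of 15 · RRBRBR · max L -7/4 · min R -13/8 ⇒ -27/16
7 of 15 · RRBRBRB · max L -27/16 · min R -13/8 ⇒ -53/32
8 of 15 · RRBRBRBR · max L -27/16 · min R -53/32 ⇒ -107/64
9 of 15 · RRBRBRBRR · max L -27/16 · min R -107/64 ⇒ -215/128
10 of 15 · RRBRBRBRRR · max L -27/16 · min R -215/128 ⇒ -431/256
11 of 15 · RRBRBRBRRRB · max L -431/256 · min R -215/128 ⇒ -861/512
12 of 15 · RRBRBRBRRRBR · max L -431/256 · min R -861/512 ⇒ -1723/1024
13 of 15 · RRBRBRBRRRBRB · max L -1723/1024 · min R -861/512 ⇒ -3445/2048
14 of 15 · RRBRBRBRRRBRBB · max L -3445/2048 · min R -861/512 ⇒ -6889/4096
15 of 15 · RRBRBRBRRRBRBBR · max L -3445/2048 · min R -6889/4096 ⇒ -13779/8192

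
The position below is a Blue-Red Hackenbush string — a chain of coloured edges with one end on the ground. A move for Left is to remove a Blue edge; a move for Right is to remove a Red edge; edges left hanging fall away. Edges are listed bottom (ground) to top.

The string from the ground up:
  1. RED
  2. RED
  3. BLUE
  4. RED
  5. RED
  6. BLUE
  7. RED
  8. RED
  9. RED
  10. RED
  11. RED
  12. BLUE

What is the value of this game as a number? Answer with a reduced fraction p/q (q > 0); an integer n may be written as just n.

-1917/1024

step 1: add RED to get R; options L={ — } R={ 0 } so -1
step 2: add RED to get RR; options L={ — } R={ -1,0 } so -2
step 3: add BLUE to get RRB; options L={ -2 } R={ -1,0 } so -3/2
step 4: add RED to get RRBR; options L={ -2 } R={ -3/2,-1,0 } so -7/4
step 5: add RED to get RRBRR; options L={ -2 } R={ -7/4,-3/2,-1,0 } so -15/8
step 6: add BLUE to get RRBRRB; options L={ -2,-15/8 } R={ -7/4,-3/2,-1,0 } so -29/16
step 7: add RED to get RRBRRBR; options L={ -2,-15/8 } R={ -29/16,-7/4,-3/2,-1,0 } so -59/32
step 8: add RED to get RRBRRBRR; options L={ -2,-15/8 } R={ -59/32,-29/16,-7/4,-3/2,-1,0 } so -119/64
step 9: add RED to get RRBRRBRRR; options L={ -2,-15/8 } R={ -119/64,-59/32,-29/16,-7/4,-3/2,-1,0 } so -239/128
step 10: add RED to get RRBRRBRRRR; options L={ -2,-15/8 } R={ -239/128,-119/64,-59/32,-29/16,-7/4,-3/2,-1,0 } so -479/256
step 11: add RED to get RRBRRBRRRRR; options L={ -2,-15/8 } R={ -479/256,-239/128,-119/64,-59/32,-29/16,-7/4,-3/2,-1,0 } so -959/512
step 12: add BLUE to get RRBRRBRRRRRB; options L={ -2,-15/8,-959/512 } R={ -479/256,-239/128,-119/64,-59/32,-29/16,-7/4,-3/2,-1,0 } so -1917/1024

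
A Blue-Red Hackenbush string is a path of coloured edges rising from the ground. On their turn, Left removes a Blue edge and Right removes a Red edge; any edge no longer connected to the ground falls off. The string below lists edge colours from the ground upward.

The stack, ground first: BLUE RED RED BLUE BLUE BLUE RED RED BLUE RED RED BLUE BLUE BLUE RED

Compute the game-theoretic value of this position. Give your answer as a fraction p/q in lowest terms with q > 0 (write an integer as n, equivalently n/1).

Prefix values for BLUE RED RED BLUE BLUE BLUE RED RED BLUE RED RED BLUE BLUE BLUE RED via {L|R} + simplicity:
edge 1 of 15 (BLUE): { 0 | none } => 1
edge 2 of 15 (RED): { 0 | 1 } => 1/2
edge 3 of 15 (RED): { 0 | 1/2,1 } => 1/4
edge 4 of 15 (BLUE): { 0,1/4 | 1/2,1 } => 3/8
edge 5 of 15 (BLUE): { 0,1/4,3/8 | 1/2,1 } => 7/16
edge 6 of 15 (BLUE): { 0,1/4,3/8,7/16 | 1/2,1 } => 15/32
edge 7 of 15 (RED): { 0,1/4,3/8,7/16 | 15/32,1/2,1 } => 29/64
edge 8 of 15 (RED): { 0,1/4,3/8,7/16 | 29/64,15/32,1/2,1 } => 57/128
edge 9 of 15 (BLUE): { 0,1/4,3/8,7/16,57/128 | 29/64,15/32,1/2,1 } => 115/256
edge 10 of 15 (RED): { 0,1/4,3/8,7/16,57/128 | 115/256,29/64,15/32,1/2,1 } => 229/512
edge 11 of 15 (RED): { 0,1/4,3/8,7/16,57/128 | 229/512,115/256,29/64,15/32,1/2,1 } => 457/1024
edge 12 of 15 (BLUE): { 0,1/4,3/8,7/16,57/128,457/1024 | 229/512,115/256,29/64,15/32,1/2,1 } => 915/2048
edge 13 of 15 (BLUE): { 0,1/4,3/8,7/16,57/128,457/1024,915/2048 | 229/512,115/256,29/64,15/32,1/2,1 } => 1831/4096
edge 14 of 15 (BLUE): { 0,1/4,3/8,7/16,57/128,457/1024,915/2048,1831/4096 | 229/512,115/256,29/64,15/32,1/2,1 } => 3663/8192
edge 15 of 15 (RED): { 0,1/4,3/8,7/16,57/128,457/1024,915/2048,1831/4096 | 3663/8192,229/512,115/256,29/64,15/32,1/2,1 } => 7325/16384

7325/16384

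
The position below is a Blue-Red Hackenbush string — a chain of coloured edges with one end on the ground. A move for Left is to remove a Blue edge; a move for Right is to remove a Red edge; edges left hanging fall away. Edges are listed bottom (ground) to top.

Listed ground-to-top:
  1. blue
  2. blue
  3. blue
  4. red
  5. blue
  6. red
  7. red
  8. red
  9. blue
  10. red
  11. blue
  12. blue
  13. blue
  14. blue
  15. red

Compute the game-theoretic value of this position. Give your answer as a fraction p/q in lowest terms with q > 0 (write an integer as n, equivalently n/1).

Prefix values for blue blue blue red blue red red red blue red blue blue blue blue red via {L|R} + simplicity:
edge 1 of 15 (blue): { 0 | — } => 1
edge 2 of 15 (blue): { 0,1 | — } => 2
edge 3 of 15 (blue): { 0,1,2 | — } => 3
edge 4 of 15 (red): { 0,1,2 | 3 } => 5/2
edge 5 of 15 (blue): { 0,1,2,5/2 | 3 } => 11/4
edge 6 of 15 (red): { 0,1,2,5/2 | 11/4,3 } => 21/8
edge 7 of 15 (red): { 0,1,2,5/2 | 21/8,11/4,3 } => 41/16
edge 8 of 15 (red): { 0,1,2,5/2 | 41/16,21/8,11/4,3 } => 81/32
edge 9 of 15 (blue): { 0,1,2,5/2,81/32 | 41/16,21/8,11/4,3 } => 163/64
edge 10 of 15 (red): { 0,1,2,5/2,81/32 | 163/64,41/16,21/8,11/4,3 } => 325/128
edge 11 of 15 (blue): { 0,1,2,5/2,81/32,325/128 | 163/64,41/16,21/8,11/4,3 } => 651/256
edge 12 of 15 (blue): { 0,1,2,5/2,81/32,325/128,651/256 | 163/64,41/16,21/8,11/4,3 } => 1303/512
edge 13 of 15 (blue): { 0,1,2,5/2,81/32,325/128,651/256,1303/512 | 163/64,41/16,21/8,11/4,3 } => 2607/1024
edge 14 of 15 (blue): { 0,1,2,5/2,81/32,325/128,651/256,1303/512,2607/1024 | 163/64,41/16,21/8,11/4,3 } => 5215/2048
edge 15 of 15 (red): { 0,1,2,5/2,81/32,325/128,651/256,1303/512,2607/1024 | 5215/2048,163/64,41/16,21/8,11/4,3 } => 10429/4096

10429/4096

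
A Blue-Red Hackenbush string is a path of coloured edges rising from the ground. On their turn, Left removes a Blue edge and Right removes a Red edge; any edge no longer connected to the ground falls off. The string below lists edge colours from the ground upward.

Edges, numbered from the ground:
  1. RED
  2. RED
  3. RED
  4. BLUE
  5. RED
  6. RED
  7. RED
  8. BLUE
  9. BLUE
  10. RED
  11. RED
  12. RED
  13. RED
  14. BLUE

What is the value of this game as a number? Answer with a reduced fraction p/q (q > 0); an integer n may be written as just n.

-5949/2048

step 1: add RED to get R; options L={ none } R={ 0 } → -1
step 2: add RED to get RR; options L={ none } R={ -1 0 } → -2
step 3: add RED to get RRR; options L={ none } R={ -2 -1 0 } → -3
step 4: add BLUE to get RRRB; options L={ -3 } R={ -2 -1 0 } → -5/2
step 5: add RED to get RRRBR; options L={ -3 } R={ -5/2 -2 -1 0 } → -11/4
step 6: add RED to get RRRBRR; options L={ -3 } R={ -11/4 -5/2 -2 -1 0 } → -23/8
step 7: add RED to get RRRBRRR; options L={ -3 } R={ -23/8 -11/4 -5/2 -2 -1 0 } → -47/16
step 8: add BLUE to get RRRBRRRB; options L={ -3 -47/16 } R={ -23/8 -11/4 -5/2 -2 -1 0 } → -93/32
step 9: add BLUE to get RRRBRRRBB; options L={ -3 -47/16 -93/32 } R={ -23/8 -11/4 -5/2 -2 -1 0 } → -185/64
step 10: add RED to get RRRBRRRBBR; options L={ -3 -47/16 -93/32 } R={ -185/64 -23/8 -11/4 -5/2 -2 -1 0 } → -371/128
step 11: add RED to get RRRBRRRBBRR; options L={ -3 -47/16 -93/32 } R={ -371/128 -185/64 -23/8 -11/4 -5/2 -2 -1 0 } → -743/256
step 12: add RED to get RRRBRRRBBRRR; options L={ -3 -47/16 -93/32 } R={ -743/256 -371/128 -185/64 -23/8 -11/4 -5/2 -2 -1 0 } → -1487/512
step 13: add RED to get RRRBRRRBBRRRR; options L={ -3 -47/16 -93/32 } R={ -1487/512 -743/256 -371/128 -185/64 -23/8 -11/4 -5/2 -2 -1 0 } → -2975/1024
step 14: add BLUE to get RRRBRRRBBRRRRB; options L={ -3 -47/16 -93/32 -2975/1024 } R={ -1487/512 -743/256 -371/128 -185/64 -23/8 -11/4 -5/2 -2 -1 0 } → -5949/2048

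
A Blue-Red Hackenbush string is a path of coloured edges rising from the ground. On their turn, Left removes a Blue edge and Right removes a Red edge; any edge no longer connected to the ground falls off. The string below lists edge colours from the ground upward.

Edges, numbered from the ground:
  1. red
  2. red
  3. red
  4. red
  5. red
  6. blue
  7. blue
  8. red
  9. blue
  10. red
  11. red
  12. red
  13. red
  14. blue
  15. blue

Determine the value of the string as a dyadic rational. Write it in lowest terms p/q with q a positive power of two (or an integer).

-4473/1024

Prefix values for red red red red red blue blue red blue red red red red blue blue via {L|R} + simplicity:
step 1: add red to get r; options L={ none } R={ 0 } = -1
step 2: add red to get rr; options L={ none } R={ -1 0 } = -2
step 3: add red to get rrr; options L={ none } R={ -2 -1 0 } = -3
step 4: add red to get rrrr; options L={ none } R={ -3 -2 -1 0 } = -4
step 5: add red to get rrrrr; options L={ none } R={ -4 -3 -2 -1 0 } = -5
step 6: add blue to get rrrrrb; options L={ -5 } R={ -4 -3 -2 -1 0 } = -9/2
step 7: add blue to get rrrrrbb; options L={ -5 -9/2 } R={ -4 -3 -2 -1 0 } = -17/4
step 8: add red to get rrrrrbbr; options L={ -5 -9/2 } R={ -17/4 -4 -3 -2 -1 0 } = -35/8
step 9: add blue to get rrrrrbbrb; options L={ -5 -9/2 -35/8 } R={ -17/4 -4 -3 -2 -1 0 } = -69/16
step 10: add red to get rrrrrbbrbr; options L={ -5 -9/2 -35/8 } R={ -69/16 -17/4 -4 -3 -2 -1 0 } = -139/32
step 11: add red to get rrrrrbbrbrr; options L={ -5 -9/2 -35/8 } R={ -139/32 -69/16 -17/4 -4 -3 -2 -1 0 } = -279/64
step 12: add red to get rrrrrbbrbrrr; options L={ -5 -9/2 -35/8 } R={ -279/64 -139/32 -69/16 -17/4 -4 -3 -2 -1 0 } = -559/128
step 13: add red to get rrrrrbbrbrrrr; options L={ -5 -9/2 -35/8 } R={ -559/128 -279/64 -139/32 -69/16 -17/4 -4 -3 -2 -1 0 } = -1119/256
step 14: add blue to get rrrrrbbrbrrrrb; options L={ -5 -9/2 -35/8 -1119/256 } R={ -559/128 -279/64 -139/32 -69/16 -17/4 -4 -3 -2 -1 0 } = -2237/512
step 15: add blue to get rrrrrbbrbrrrrbb; options L={ -5 -9/2 -35/8 -1119/256 -2237/512 } R={ -559/128 -279/64 -139/32 -69/16 -17/4 -4 -3 -2 -1 0 } = -4473/1024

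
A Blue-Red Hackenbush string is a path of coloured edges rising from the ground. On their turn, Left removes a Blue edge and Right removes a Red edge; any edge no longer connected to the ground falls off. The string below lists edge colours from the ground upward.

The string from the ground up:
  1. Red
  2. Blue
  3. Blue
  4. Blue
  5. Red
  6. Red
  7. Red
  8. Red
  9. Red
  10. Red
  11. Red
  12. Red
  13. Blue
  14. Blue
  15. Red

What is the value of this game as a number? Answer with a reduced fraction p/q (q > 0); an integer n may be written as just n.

1 of 15 · R · max L −∞ · min R 0 ⇒ -1
2 of 15 · RB · max L -1 · min R 0 ⇒ -1/2
3 of 15 · RBB · max L -1/2 · min R 0 ⇒ -1/4
4 of 15 · RBBB · max L -1/4 · min R 0 ⇒ -1/8
5 of 15 · RBBBR · max L -1/4 · min R -1/8 ⇒ -3/16
6 of 15 · RBBBRR · max L -1/4 · min R -3/16 ⇒ -7/32
7 of 15 · RBBBRRR · max L -1/4 · min R -7/32 ⇒ -15/64
8 of 15 · RBBBRRRR · max L -1/4 · min R -15/64 ⇒ -31/128
9 of 15 · RBBBRRRRR · max L -1/4 · min R -31/128 ⇒ -63/256
10 of 15 · RBBBRRRRRR · max L -1/4 · min R -63/256 ⇒ -127/512
11 of 15 · RBBBRRRRRRR · max L -1/4 · min R -127/512 ⇒ -255/1024
12 of 15 · RBBBRRRRRRRR · max L -1/4 · min R -255/1024 ⇒ -511/2048
13 of 15 · RBBBRRRRRRRRB · max L -511/2048 · min R -255/1024 ⇒ -1021/4096
14 of 15 · RBBBRRRRRRRRBB · max L -1021/4096 · min R -255/1024 ⇒ -2041/8192
15 of 15 · RBBBRRRRRRRRBBR · max L -1021/4096 · min R -2041/8192 ⇒ -4083/16384

-4083/16384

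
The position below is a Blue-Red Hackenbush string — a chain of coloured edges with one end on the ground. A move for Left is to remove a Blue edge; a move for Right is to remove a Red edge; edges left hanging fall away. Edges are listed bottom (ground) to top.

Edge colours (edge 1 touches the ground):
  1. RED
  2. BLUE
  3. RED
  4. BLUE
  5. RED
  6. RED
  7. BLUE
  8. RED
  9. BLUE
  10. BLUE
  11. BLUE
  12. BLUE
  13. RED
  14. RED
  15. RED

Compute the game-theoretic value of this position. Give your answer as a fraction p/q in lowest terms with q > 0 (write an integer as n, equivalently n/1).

Recurse on prefixes of the 15-edge string RED BLUE RED BLUE RED RED BLUE RED BLUE BLUE BLUE BLUE RED RED RED:
value(R) = { — | 0 } — -1
value(RB) = { -1 | 0 } — -1/2
value(RBR) = { -1 | -1/2; 0 } — -3/4
value(RBRB) = { -1; -3/4 | -1/2; 0 } — -5/8
value(RBRBR) = { -1; -3/4 | -5/8; -1/2; 0 } — -11/16
value(RBRBRR) = { -1; -3/4 | -11/16; -5/8; -1/2; 0 } — -23/32
value(RBRBRRB) = { -1; -3/4; -23/32 | -11/16; -5/8; -1/2; 0 } — -45/64
value(RBRBRRBR) = { -1; -3/4; -23/32 | -45/64; -11/16; -5/8; -1/2; 0 } — -91/128
value(RBRBRRBRB) = { -1; -3/4; -23/32; -91/128 | -45/64; -11/16; -5/8; -1/2; 0 } — -181/256
value(RBRBRRBRBB) = { -1; -3/4; -23/32; -91/128; -181/256 | -45/64; -11/16; -5/8; -1/2; 0 } — -361/512
value(RBRBRRBRBBB) = { -1; -3/4; -23/32; -91/128; -181/256; -361/512 | -45/64; -11/16; -5/8; -1/2; 0 } — -721/1024
value(RBRBRRBRBBBB) = { -1; -3/4; -23/32; -91/128; -181/256; -361/512; -721/1024 | -45/64; -11/16; -5/8; -1/2; 0 } — -1441/2048
value(RBRBRRBRBBBBR) = { -1; -3/4; -23/32; -91/128; -181/256; -361/512; -721/1024 | -1441/2048; -45/64; -11/16; -5/8; -1/2; 0 } — -2883/4096
value(RBRBRRBRBBBBRR) = { -1; -3/4; -23/32; -91/128; -181/256; -361/512; -721/1024 | -2883/4096; -1441/2048; -45/64; -11/16; -5/8; -1/2; 0 } — -5767/8192
value(RBRBRRBRBBBBRRR) = { -1; -3/4; -23/32; -91/128; -181/256; -361/512; -721/1024 | -5767/8192; -2883/4096; -1441/2048; -45/64; -11/16; -5/8; -1/2; 0 } — -11535/16384

-11535/16384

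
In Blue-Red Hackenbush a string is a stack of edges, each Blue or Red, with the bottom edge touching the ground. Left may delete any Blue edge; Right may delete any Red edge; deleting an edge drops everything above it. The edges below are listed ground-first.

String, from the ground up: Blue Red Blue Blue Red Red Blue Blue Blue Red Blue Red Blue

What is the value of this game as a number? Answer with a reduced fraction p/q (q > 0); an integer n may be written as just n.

Build val(s[:k]) for k = 1..13, string s = Blue Red Blue Blue Red Red Blue Blue Blue Red Blue Red Blue.
1 of 13 · B · max L 0 · min R +∞ → 1
2 of 13 · BR · max L 0 · min R 1 → 1/2
3 of 13 · BRB · max L 1/2 · min R 1 → 3/4
4 of 13 · BRBB · max L 3/4 · min R 1 → 7/8
5 of 13 · BRBBR · max L 3/4 · min R 7/8 → 13/16
6 of 13 · BRBBRR · max L 3/4 · min R 13/16 → 25/32
7 of 13 · BRBBRRB · max L 25/32 · min R 13/16 → 51/64
8 of 13 · BRBBRRBB · max L 51/64 · min R 13/16 → 103/128
9 of 13 · BRBBRRBBB · max L 103/128 · min R 13/16 → 207/256
10 of 13 · BRBBRRBBBR · max L 103/128 · min R 207/256 → 413/512
11 of 13 · BRBBRRBBBRB · max L 413/512 · min R 207/256 → 827/1024
12 of 13 · BRBBRRBBBRBR · max L 413/512 · min R 827/1024 → 1653/2048
13 of 13 · BRBBRRBBBRBRB · max L 1653/2048 · min R 827/1024 → 3307/4096

3307/4096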